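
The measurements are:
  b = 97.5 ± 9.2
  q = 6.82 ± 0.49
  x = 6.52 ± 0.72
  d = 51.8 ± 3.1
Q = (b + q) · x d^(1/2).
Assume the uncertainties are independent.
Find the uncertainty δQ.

708

Let u = b + q = 104. δu = √(δb² + δq²) = √(84.6 + 0.240) = 9.21, so δu/u = 0.0883.
Q is then a monomial in u, x, d:
δQ/Q = √((δu/u)² + (1·δx/x)² + (½·δd/d)²) = √(0.00780 + 0.0122 + 0.000895) = 0.145
Q = 4900, so δQ = 0.145 × 4900 = 708.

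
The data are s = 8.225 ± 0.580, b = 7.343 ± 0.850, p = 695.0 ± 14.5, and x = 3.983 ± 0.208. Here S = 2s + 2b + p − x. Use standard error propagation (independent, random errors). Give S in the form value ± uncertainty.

S is a linear combination, so absolute uncertainties add in quadrature:
  (2·δs)² = 1.35;  (2·δb)² = 2.89;  (δp)² = 210;  (δx)² = 0.0433
δS = √(215) = 14.6
S = 722.2.

722.2 ± 14.6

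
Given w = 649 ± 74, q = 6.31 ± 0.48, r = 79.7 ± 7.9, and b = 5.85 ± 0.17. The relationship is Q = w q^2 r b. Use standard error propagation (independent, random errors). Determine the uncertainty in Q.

Relative error in a monomial: (δQ/Q)² = Σ (nᵢ · δxᵢ/xᵢ)².
  (1·δw/w)² = (1×0.114)² = 0.0130;  (2·δq/q)² = (2×0.0761)² = 0.0231;  (1·δr/r)² = (1×0.0991)² = 0.00983;  (1·δb/b)² = (1×0.0291)² = 0.000844
δQ/Q = √(0.0468) = 0.216
Q = 1.2e+07, so δQ = 0.216 × 1.2e+07 = 2.61e+06.

2.61e+06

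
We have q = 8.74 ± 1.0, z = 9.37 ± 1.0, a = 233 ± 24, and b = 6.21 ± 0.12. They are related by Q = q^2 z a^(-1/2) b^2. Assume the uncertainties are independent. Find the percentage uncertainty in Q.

26.1%

Products/powers → add relative errors in quadrature, weighted by exponent:
  (2·δq/q)² = (2×0.114)² = 0.0524;  (1·δz/z)² = (1×0.107)² = 0.0114;  (−½·δa/a)² = (-0.5×0.103)² = 0.00265;  (2·δb/b)² = (2×0.0193)² = 0.00149
δQ/Q = √(0.0679) = 0.261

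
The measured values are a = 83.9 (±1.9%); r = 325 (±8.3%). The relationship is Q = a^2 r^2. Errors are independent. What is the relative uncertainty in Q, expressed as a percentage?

17.0%

Q is a product of powers, so relative uncertainties combine in quadrature:
  (2·δa/a)² = (2×0.0190)² = 0.00144;  (2·δr/r)² = (2×0.0830)² = 0.0276
δQ/Q = √(0.0290) = 0.170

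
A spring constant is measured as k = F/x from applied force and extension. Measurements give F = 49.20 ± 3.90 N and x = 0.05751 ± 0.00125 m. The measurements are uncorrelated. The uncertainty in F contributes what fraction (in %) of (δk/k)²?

(δk/k)² = (1·δF/F)² + (-1·δx/x)²
  F term: (1×0.0793)² = 0.00628
  x term: (-1×0.0217)² = 0.000472
Total = 0.00676. Share from F = 0.00628/0.00676 = 0.930.

93.0%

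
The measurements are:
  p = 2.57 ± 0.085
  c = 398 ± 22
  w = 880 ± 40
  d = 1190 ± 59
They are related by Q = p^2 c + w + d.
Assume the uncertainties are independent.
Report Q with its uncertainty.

Let h = p^2·c = 2630. δh/h = √((2·δp/p)² + (1·δc/c)²) = √(0.00438 + 0.00306) = 0.0862, so δh = 227.
Q = h + w + d: δQ = √(δh² + δw² + δd²) = √(51400 + 1600 + 3480) = 238
Q = 4700.

4700 ± 238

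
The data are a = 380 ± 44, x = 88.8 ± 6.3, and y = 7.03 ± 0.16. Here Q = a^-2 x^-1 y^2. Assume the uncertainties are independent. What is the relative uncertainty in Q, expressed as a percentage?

Each factor contributes (exponent × relative error)² to (δQ/Q)²:
  (-2·δa/a)² = (-2×0.116)² = 0.0536;  (-1·δx/x)² = (-1×0.0709)² = 0.00503;  (2·δy/y)² = (2×0.0228)² = 0.00207
δQ/Q = √(0.0607) = 0.246

24.6%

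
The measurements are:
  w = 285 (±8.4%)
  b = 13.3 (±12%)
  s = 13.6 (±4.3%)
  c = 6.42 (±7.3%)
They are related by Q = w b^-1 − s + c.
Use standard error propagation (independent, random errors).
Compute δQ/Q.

0.226

Let p = w·b^-1 = 21.4. δp/p = √((1·δw/w)² + (-1·δb/b)²) = √(0.00706 + 0.0144) = 0.146, so δp = 3.14.
Q = p − s + c: δQ = √(δp² + δs² + δc²) = √(9.85 + 0.342 + 0.220) = 3.23
Q = 14.2, so δQ/Q = 3.23/14.2 = 0.226.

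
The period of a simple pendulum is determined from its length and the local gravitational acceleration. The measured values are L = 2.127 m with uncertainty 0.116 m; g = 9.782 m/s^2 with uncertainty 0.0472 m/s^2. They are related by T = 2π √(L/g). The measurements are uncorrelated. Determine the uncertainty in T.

0.0802 s

Since T is a product/quotient, work with relative uncertainties:
  (½·δL/L)² = (0.5×0.0545)² = 0.000744;  (−½·δg/g)² = (-0.5×0.00483)² = 5.82e-06
δT/T = √(0.000749) = 0.0274
T = 2.930 s, so δT = 0.0274 × 2.930 = 0.0802 s.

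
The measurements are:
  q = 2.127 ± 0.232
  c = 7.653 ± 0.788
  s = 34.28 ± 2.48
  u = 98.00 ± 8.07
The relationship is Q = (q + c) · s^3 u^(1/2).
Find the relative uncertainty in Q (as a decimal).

0.236

Let w = q + c = 9.780. δw = √(δq² + δc²) = √(0.0538 + 0.621) = 0.821, so δw/w = 0.0840.
Q is then a monomial in w, s, u:
δQ/Q = √((δw/w)² + (3·δs/s)² + (½·δu/u)²) = √(0.00705 + 0.0471 + 0.00170) = 0.236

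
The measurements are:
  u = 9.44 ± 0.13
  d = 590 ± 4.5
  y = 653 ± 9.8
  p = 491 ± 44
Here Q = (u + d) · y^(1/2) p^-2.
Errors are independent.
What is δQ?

0.0114

Let w = u + d = 599. δw = √(δu² + δd²) = √(0.0169 + 20.2) = 4.50, so δw/w = 0.00751.
Q is then a monomial in w, y, p:
δQ/Q = √((δw/w)² + (½·δy/y)² + (-2·δp/p)²) = √(5.64e-05 + 5.63e-05 + 0.0321) = 0.180
Q = 0.0635, so δQ = 0.180 × 0.0635 = 0.0114.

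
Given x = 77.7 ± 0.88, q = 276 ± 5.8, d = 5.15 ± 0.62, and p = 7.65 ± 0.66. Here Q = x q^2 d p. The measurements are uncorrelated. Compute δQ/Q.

0.154

Each factor contributes (exponent × relative error)² to (δQ/Q)²:
  (1·δx/x)² = (1×0.0113)² = 0.000128;  (2·δq/q)² = (2×0.0210)² = 0.00177;  (1·δd/d)² = (1×0.120)² = 0.0145;  (1·δp/p)² = (1×0.0863)² = 0.00744
δQ/Q = √(0.0238) = 0.154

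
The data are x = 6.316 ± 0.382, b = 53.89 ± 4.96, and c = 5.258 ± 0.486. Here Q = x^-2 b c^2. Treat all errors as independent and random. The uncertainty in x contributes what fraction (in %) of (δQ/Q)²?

25.5%

(δQ/Q)² = (-2·δx/x)² + (1·δb/b)² + (2·δc/c)²
  x term: (-2×0.0605)² = 0.0146
  b term: (1×0.0920)² = 0.00847
  c term: (2×0.0924)² = 0.0342
Total = 0.0573. Share from x = 0.0146/0.0573 = 0.255.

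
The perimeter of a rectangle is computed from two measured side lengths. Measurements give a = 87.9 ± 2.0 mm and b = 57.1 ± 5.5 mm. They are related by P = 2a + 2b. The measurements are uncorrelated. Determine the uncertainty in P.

11.7 mm

Sums and differences: (δP)² = Σ (cᵢ δxᵢ)².
  (2·δa)² = 16.0;  (2·δb)² = 121
δP = √(137) = 11.7 mm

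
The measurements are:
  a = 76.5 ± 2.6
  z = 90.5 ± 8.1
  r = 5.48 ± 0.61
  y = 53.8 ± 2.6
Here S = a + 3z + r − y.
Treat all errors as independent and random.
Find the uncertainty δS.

24.6

S is a linear combination, so absolute uncertainties add in quadrature:
  (δa)² = 6.76;  (3·δz)² = 590;  (δr)² = 0.372;  (δy)² = 6.76
δS = √(604) = 24.6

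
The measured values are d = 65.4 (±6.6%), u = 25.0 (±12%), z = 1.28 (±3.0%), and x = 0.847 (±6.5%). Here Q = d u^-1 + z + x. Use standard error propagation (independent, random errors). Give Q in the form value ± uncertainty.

4.74 ± 0.365

Let p = d·u^-1 = 2.62. δp/p = √((1·δd/d)² + (-1·δu/u)²) = √(0.00436 + 0.0144) = 0.137, so δp = 0.358.
Q = p + z + x: δQ = √(δp² + δz² + δx²) = √(0.128 + 0.00147 + 0.00303) = 0.365
Q = 4.74.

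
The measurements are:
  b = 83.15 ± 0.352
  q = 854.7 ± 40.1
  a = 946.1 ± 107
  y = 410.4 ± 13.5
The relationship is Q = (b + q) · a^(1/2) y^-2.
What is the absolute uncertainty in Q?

0.0166

Let u = b + q = 937.9. δu = √(δb² + δq²) = √(0.124 + 1610) = 40.1, so δu/u = 0.0428.
Q is then a monomial in u, a, y:
δQ/Q = √((δu/u)² + (½·δa/a)² + (-2·δy/y)²) = √(0.00183 + 0.00320 + 0.00433) = 0.0967
Q = 0.1713, so δQ = 0.0967 × 0.1713 = 0.0166.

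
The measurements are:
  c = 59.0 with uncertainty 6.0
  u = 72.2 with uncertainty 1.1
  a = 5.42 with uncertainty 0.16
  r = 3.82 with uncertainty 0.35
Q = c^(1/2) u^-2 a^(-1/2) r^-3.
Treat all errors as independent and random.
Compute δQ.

Relative error in a monomial: (δQ/Q)² = Σ (nᵢ · δxᵢ/xᵢ)².
  (½·δc/c)² = (0.5×0.102)² = 0.00259;  (-2·δu/u)² = (-2×0.0152)² = 0.000928;  (−½·δa/a)² = (-0.5×0.0295)² = 0.000218;  (-3·δr/r)² = (-3×0.0916)² = 0.0756
δQ/Q = √(0.0793) = 0.282
Q = 1.14e-05, so δQ = 0.282 × 1.14e-05 = 3.2e-06.

3.2e-06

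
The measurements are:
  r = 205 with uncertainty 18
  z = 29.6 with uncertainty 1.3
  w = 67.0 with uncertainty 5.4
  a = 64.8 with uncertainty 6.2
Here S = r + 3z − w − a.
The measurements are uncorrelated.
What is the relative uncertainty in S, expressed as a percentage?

Absolute uncertainties add in quadrature for a linear combination:
  (δr)² = 324;  (3·δz)² = 15.2;  (δw)² = 29.2;  (δa)² = 38.4
δS = √(407) = 20.2
S = 162, so δS/S = 20.2/162 = 0.125.

12.5%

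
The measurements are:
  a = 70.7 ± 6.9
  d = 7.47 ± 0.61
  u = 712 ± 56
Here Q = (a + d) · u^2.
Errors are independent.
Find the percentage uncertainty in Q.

18.1%

Let w = a + d = 78.2. δw = √(δa² + δd²) = √(47.6 + 0.372) = 6.93, so δw/w = 0.0886.
Q is then a monomial in w, u:
δQ/Q = √((δw/w)² + (2·δu/u)²) = √(0.00785 + 0.0247) = 0.181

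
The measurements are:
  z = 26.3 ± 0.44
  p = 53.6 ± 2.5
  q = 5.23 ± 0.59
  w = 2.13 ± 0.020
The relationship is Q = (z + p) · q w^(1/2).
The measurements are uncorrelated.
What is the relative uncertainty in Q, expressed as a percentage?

11.7%

Let u = z + p = 79.9. δu = √(δz² + δp²) = √(0.194 + 6.25) = 2.54, so δu/u = 0.0318.
Q is then a monomial in u, q, w:
δQ/Q = √((δu/u)² + (1·δq/q)² + (½·δw/w)²) = √(0.00101 + 0.0127 + 2.2e-05) = 0.117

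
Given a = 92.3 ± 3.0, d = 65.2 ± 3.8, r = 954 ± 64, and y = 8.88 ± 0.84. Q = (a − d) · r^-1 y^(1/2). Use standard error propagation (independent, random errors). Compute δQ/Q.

0.197

Let u = a − d = 27.1. δu = √(δa² + δd²) = √(9.00 + 14.4) = 4.84, so δu/u = 0.179.
Q is then a monomial in u, r, y:
δQ/Q = √((δu/u)² + (-1·δr/r)² + (½·δy/y)²) = √(0.0319 + 0.00450 + 0.00224) = 0.197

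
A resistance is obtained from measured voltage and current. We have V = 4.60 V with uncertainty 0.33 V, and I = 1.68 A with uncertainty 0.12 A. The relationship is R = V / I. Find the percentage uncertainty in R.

10.1%

Since R is a product/quotient, work with relative uncertainties:
  (1·δV/V)² = (1×0.0717)² = 0.00515;  (-1·δI/I)² = (-1×0.0714)² = 0.00510
δR/R = √(0.0102) = 0.101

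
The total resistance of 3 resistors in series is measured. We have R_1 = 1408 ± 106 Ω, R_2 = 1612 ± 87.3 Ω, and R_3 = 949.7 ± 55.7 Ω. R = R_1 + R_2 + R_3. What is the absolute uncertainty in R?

148 Ω

Absolute uncertainties add in quadrature for a linear combination:
  (δR_1)² = 11200;  (δR_2)² = 7620;  (δR_3)² = 3100
δR = √(22000) = 148 Ω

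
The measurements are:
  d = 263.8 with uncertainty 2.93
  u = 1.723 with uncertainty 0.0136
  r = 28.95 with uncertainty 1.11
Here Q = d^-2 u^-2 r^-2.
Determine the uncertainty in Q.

Since Q is a product/quotient, work with relative uncertainties:
  (-2·δd/d)² = (-2×0.0111)² = 0.000493;  (-2·δu/u)² = (-2×0.00789)² = 0.000249;  (-2·δr/r)² = (-2×0.0383)² = 0.00588
δQ/Q = √(0.00662) = 0.0814
Q = 5.775e-09, so δQ = 0.0814 × 5.775e-09 = 4.7e-10.

4.7e-10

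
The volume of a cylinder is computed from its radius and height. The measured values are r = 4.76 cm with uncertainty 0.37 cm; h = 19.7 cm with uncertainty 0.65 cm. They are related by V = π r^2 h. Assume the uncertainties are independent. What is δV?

223 cm^3

Products/powers → add relative errors in quadrature, weighted by exponent:
  (2·δr/r)² = (2×0.0777)² = 0.0242;  (1·δh/h)² = (1×0.0330)² = 0.00109
δV/V = √(0.0253) = 0.159
V = 1400 cm^3, so δV = 0.159 × 1400 = 223 cm^3.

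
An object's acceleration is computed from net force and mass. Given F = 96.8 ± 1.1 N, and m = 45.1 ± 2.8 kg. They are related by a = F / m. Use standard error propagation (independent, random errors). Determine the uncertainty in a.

Since a is a product/quotient, work with relative uncertainties:
  (1·δF/F)² = (1×0.0114)² = 0.000129;  (-1·δm/m)² = (-1×0.0621)² = 0.00385
δa/a = √(0.00398) = 0.0631
a = 2.15 m/s^2, so δa = 0.0631 × 2.15 = 0.135 m/s^2.

0.135 m/s^2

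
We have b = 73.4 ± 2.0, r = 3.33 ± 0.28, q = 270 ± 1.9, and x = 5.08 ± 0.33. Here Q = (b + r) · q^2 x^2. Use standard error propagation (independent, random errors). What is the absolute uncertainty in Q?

1.92e+07

Let u = b + r = 76.7. δu = √(δb² + δr²) = √(4.00 + 0.0784) = 2.02, so δu/u = 0.0263.
Q is then a monomial in u, q, x:
δQ/Q = √((δu/u)² + (2·δq/q)² + (2·δx/x)²) = √(0.000693 + 0.000198 + 0.0169) = 0.133
Q = 1.44e+08, so δQ = 0.133 × 1.44e+08 = 1.92e+07.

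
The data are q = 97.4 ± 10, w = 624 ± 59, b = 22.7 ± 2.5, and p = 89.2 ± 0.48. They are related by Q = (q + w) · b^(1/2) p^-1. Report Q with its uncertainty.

38.5 ± 3.84

Let u = q + w = 721. δu = √(δq² + δw²) = √(100 + 3480) = 59.8, so δu/u = 0.0830.
Q is then a monomial in u, b, p:
δQ/Q = √((δu/u)² + (½·δb/b)² + (-1·δp/p)²) = √(0.00688 + 0.00303 + 2.9e-05) = 0.0997
Q = 38.5, so δQ = 0.0997 × 38.5 = 3.84.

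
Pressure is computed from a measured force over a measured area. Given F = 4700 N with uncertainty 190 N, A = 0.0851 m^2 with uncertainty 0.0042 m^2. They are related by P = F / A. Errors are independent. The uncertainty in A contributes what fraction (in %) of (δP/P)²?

(δP/P)² = (1·δF/F)² + (-1·δA/A)²
  F term: (1×0.0404)² = 0.00163
  A term: (-1×0.0494)² = 0.00244
Total = 0.00407. Share from A = 0.00244/0.00407 = 0.598.

59.8%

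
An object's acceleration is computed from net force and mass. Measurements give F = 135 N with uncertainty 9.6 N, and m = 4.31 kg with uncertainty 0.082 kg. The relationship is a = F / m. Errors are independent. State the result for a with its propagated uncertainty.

31.3 ± 2.31 m/s^2

Relative error in a monomial: (δa/a)² = Σ (nᵢ · δxᵢ/xᵢ)².
  (1·δF/F)² = (1×0.0711)² = 0.00506;  (-1·δm/m)² = (-1×0.0190)² = 0.000362
δa/a = √(0.00542) = 0.0736
a = 31.3 m/s^2, so δa = 0.0736 × 31.3 = 2.31 m/s^2.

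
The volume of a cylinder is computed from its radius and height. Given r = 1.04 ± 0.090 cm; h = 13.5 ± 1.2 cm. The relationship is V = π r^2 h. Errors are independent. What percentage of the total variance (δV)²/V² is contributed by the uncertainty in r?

79.1%

(δV/V)² = (2·δr/r)² + (1·δh/h)²
  r term: (2×0.0865)² = 0.0300
  h term: (1×0.0889)² = 0.00790
Total = 0.0379. Share from r = 0.0300/0.0379 = 0.791.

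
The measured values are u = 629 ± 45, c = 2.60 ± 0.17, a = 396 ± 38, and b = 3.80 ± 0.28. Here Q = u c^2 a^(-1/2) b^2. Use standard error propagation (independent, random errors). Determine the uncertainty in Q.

663

Relative error in a monomial: (δQ/Q)² = Σ (nᵢ · δxᵢ/xᵢ)².
  (1·δu/u)² = (1×0.0715)² = 0.00512;  (2·δc/c)² = (2×0.0654)² = 0.0171;  (−½·δa/a)² = (-0.5×0.0960)² = 0.00230;  (2·δb/b)² = (2×0.0737)² = 0.0217
δQ/Q = √(0.0462) = 0.215
Q = 3090, so δQ = 0.215 × 3090 = 663.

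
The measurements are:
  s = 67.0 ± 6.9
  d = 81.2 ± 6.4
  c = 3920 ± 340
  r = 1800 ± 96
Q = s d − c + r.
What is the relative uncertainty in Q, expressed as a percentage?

23.8%

Let p = s·d = 5440. δp/p = √((1·δs/s)² + (1·δd/d)²) = √(0.0106 + 0.00621) = 0.130, so δp = 706.
Q = p − c + r: δQ = √(δp² + δc² + δr²) = √(4.98e+05 + 1.16e+05 + 9220) = 789
Q = 3320, so δQ/Q = 789/3320 = 0.238.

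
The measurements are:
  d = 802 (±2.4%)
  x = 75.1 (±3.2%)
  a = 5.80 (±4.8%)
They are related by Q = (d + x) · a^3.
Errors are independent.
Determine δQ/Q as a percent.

Let u = d + x = 877. δu = √(δd² + δx²) = √(370 + 5.78) = 19.4, so δu/u = 0.0221.
Q is then a monomial in u, a:
δQ/Q = √((δu/u)² + (3·δa/a)²) = √(0.000489 + 0.0207) = 0.146

14.6%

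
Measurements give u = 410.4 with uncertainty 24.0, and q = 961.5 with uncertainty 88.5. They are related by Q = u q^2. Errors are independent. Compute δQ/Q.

0.193

For a monomial Q ∝ u, q^2, fractional errors add in quadrature:
  (1·δu/u)² = (1×0.0585)² = 0.00342;  (2·δq/q)² = (2×0.0920)² = 0.0339
δQ/Q = √(0.0373) = 0.193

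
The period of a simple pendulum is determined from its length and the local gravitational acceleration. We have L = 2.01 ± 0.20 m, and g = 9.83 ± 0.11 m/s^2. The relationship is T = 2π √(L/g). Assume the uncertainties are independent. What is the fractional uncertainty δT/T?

Each factor contributes (exponent × relative error)² to (δT/T)²:
  (½·δL/L)² = (0.5×0.0995)² = 0.00248;  (−½·δg/g)² = (-0.5×0.0112)² = 3.13e-05
δT/T = √(0.00251) = 0.0501

0.0501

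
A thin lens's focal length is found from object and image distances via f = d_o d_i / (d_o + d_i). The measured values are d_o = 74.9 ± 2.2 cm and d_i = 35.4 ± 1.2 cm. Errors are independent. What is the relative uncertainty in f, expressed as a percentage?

∂f/∂d_o = (d_i/(d_o+d_i))² = 0.103;  ∂f/∂d_i = (d_o/(d_o+d_i))² = 0.461
δf = √((∂f/∂d_o · δd_o)² + (∂f/∂d_i · δd_i)²) = √(0.0514 + 0.306) = 0.598 cm
f = 24.0 cm, so δf/f = 0.598/24.0 = 0.0249.

2.49%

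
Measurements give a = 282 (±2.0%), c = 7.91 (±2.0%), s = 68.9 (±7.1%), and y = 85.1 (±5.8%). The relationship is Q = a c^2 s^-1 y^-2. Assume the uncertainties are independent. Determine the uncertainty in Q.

Products/powers → add relative errors in quadrature, weighted by exponent:
  (1·δa/a)² = (1×0.0200)² = 0.000400;  (2·δc/c)² = (2×0.0200)² = 0.00160;  (-1·δs/s)² = (-1×0.0710)² = 0.00504;  (-2·δy/y)² = (-2×0.0580)² = 0.0135
δQ/Q = √(0.0205) = 0.143
Q = 0.0354, so δQ = 0.143 × 0.0354 = 0.00506.

0.00506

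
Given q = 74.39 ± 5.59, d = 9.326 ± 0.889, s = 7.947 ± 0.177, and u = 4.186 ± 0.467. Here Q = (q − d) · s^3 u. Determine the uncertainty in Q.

21400

Let w = q − d = 65.06. δw = √(δq² + δd²) = √(31.2 + 0.790) = 5.66, so δw/w = 0.0870.
Q is then a monomial in w, s, u:
δQ/Q = √((δw/w)² + (3·δs/s)² + (1·δu/u)²) = √(0.00757 + 0.00446 + 0.0124) = 0.156
Q = 136700, so δQ = 0.156 × 136700 = 21400.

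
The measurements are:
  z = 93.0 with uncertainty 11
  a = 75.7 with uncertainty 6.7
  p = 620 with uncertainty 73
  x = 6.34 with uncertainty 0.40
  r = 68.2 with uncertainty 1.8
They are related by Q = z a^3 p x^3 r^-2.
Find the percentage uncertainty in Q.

37.0%

Products/powers → add relative errors in quadrature, weighted by exponent:
  (1·δz/z)² = (1×0.118)² = 0.0140;  (3·δa/a)² = (3×0.0885)² = 0.0705;  (1·δp/p)² = (1×0.118)² = 0.0139;  (3·δx/x)² = (3×0.0631)² = 0.0358;  (-2·δr/r)² = (-2×0.0264)² = 0.00279
δQ/Q = √(0.137) = 0.370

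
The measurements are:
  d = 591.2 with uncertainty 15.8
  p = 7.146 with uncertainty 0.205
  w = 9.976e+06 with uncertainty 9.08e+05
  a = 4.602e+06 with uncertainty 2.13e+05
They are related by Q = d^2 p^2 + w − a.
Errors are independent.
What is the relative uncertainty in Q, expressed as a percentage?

Let h = d^2·p^2 = 1.785e+07. δh/h = √((2·δd/d)² + (2·δp/p)²) = √(0.00286 + 0.00329) = 0.0784, so δh = 1.4e+06.
Q = h + w − a: δQ = √(δh² + δw² + δa²) = √(1.96e+12 + 8.24e+11 + 4.54e+10) = 1.68e+06
Q = 2.322e+07, so δQ/Q = 1.68e+06/2.322e+07 = 0.0724.

7.24%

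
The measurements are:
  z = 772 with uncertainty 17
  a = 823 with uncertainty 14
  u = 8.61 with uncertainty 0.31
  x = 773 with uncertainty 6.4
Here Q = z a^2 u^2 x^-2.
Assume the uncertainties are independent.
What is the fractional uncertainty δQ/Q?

0.0843

Products/powers → add relative errors in quadrature, weighted by exponent:
  (1·δz/z)² = (1×0.0220)² = 0.000485;  (2·δa/a)² = (2×0.0170)² = 0.00116;  (2·δu/u)² = (2×0.0360)² = 0.00519;  (-2·δx/x)² = (-2×0.00828)² = 0.000274
δQ/Q = √(0.00710) = 0.0843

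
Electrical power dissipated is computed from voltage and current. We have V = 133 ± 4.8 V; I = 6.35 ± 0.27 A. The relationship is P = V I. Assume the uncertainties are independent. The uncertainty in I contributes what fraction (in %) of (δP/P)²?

58.1%

(δP/P)² = (1·δV/V)² + (1·δI/I)²
  V term: (1×0.0361)² = 0.00130
  I term: (1×0.0425)² = 0.00181
Total = 0.00311. Share from I = 0.00181/0.00311 = 0.581.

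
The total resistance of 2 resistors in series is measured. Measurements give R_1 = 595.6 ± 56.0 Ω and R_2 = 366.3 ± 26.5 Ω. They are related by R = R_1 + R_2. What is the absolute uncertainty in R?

Each term contributes (cᵢ δxᵢ)² to (δR)²:
  (δR_1)² = 3140;  (δR_2)² = 702
δR = √(3840) = 62.0 Ω

62.0 Ω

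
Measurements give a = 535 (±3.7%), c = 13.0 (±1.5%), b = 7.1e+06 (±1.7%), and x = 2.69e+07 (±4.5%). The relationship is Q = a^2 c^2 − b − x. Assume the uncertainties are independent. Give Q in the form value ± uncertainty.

Let p = a^2·c^2 = 4.84e+07. δp/p = √((2·δa/a)² + (2·δc/c)²) = √(0.00548 + 0.000900) = 0.0798, so δp = 3.86e+06.
Q = p − b − x: δQ = √(δp² + δb² + δx²) = √(1.49e+13 + 1.46e+10 + 1.47e+12) = 4.05e+06
Q = 1.44e+07.

(1.44 ± 0.405) × 10^7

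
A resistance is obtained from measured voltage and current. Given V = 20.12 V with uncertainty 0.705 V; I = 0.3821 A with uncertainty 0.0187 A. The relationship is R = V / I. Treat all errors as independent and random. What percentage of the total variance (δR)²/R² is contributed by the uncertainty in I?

66.1%

(δR/R)² = (1·δV/V)² + (-1·δI/I)²
  V term: (1×0.0350)² = 0.00123
  I term: (-1×0.0489)² = 0.00240
Total = 0.00362. Share from I = 0.00240/0.00362 = 0.661.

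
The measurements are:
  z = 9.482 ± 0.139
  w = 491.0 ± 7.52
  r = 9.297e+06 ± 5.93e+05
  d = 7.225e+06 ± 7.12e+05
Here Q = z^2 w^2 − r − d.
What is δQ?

Let p = z^2·w^2 = 2.168e+07. δp/p = √((2·δz/z)² + (2·δw/w)²) = √(0.000860 + 0.000938) = 0.0424, so δp = 9.19e+05.
Q = p − r − d: δQ = √(δp² + δr² + δd²) = √(8.45e+11 + 3.52e+11 + 5.07e+11) = 1.31e+06

1.31e+06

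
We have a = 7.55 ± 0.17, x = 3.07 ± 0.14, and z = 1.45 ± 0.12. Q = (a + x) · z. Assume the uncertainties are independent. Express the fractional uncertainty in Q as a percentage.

8.53%

Let u = a + x = 10.6. δu = √(δa² + δx²) = √(0.0289 + 0.0196) = 0.220, so δu/u = 0.0207.
Q is then a monomial in u, z:
δQ/Q = √((δu/u)² + (1·δz/z)²) = √(0.000430 + 0.00685) = 0.0853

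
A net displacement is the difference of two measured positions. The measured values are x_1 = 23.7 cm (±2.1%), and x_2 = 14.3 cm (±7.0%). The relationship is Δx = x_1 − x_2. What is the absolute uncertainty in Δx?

1.12 cm

Sums and differences: (δΔx)² = Σ (cᵢ δxᵢ)².
  (δx_1)² = 0.248;  (δx_2)² = 1.00
δΔx = √(1.25) = 1.12 cm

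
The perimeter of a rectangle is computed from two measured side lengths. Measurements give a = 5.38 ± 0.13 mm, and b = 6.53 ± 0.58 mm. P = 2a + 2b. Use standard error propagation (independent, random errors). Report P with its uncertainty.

23.8 ± 1.19 mm

For a sum/difference, combine absolute errors in quadrature:
  (2·δa)² = 0.0676;  (2·δb)² = 1.35
δP = √(1.41) = 1.19 mm
P = 23.8 mm.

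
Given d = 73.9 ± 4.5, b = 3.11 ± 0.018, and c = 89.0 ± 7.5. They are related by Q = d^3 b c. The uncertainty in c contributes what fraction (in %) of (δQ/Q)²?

17.5%

(δQ/Q)² = (3·δd/d)² + (1·δb/b)² + (1·δc/c)²
  d term: (3×0.0609)² = 0.0334
  b term: (1×0.00579)² = 3.35e-05
  c term: (1×0.0843)² = 0.00710
Total = 0.0405. Share from c = 0.00710/0.0405 = 0.175.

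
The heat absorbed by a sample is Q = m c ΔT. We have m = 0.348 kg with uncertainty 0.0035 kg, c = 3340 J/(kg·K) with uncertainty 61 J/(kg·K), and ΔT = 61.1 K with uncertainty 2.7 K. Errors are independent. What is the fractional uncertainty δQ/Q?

0.0489

Products/powers → add relative errors in quadrature, weighted by exponent:
  (1·δm/m)² = (1×0.0101)² = 0.000101;  (1·δc/c)² = (1×0.0183)² = 0.000334;  (1·δΔT/ΔT)² = (1×0.0442)² = 0.00195
δQ/Q = √(0.00239) = 0.0489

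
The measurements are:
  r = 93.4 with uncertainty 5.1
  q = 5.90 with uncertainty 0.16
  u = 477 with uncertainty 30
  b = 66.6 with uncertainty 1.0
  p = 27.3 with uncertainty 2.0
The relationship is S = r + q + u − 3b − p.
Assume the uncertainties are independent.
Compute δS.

Each term contributes (cᵢ δxᵢ)² to (δS)²:
  (δr)² = 26.0;  (δq)² = 0.0256;  (δu)² = 900;  (3·δb)² = 9.00;  (δp)² = 4.00
δS = √(939) = 30.6

30.6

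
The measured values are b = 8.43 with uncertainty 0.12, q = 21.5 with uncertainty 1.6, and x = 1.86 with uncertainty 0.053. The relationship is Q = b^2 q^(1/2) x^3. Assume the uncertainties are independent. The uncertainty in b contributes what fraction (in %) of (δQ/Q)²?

8.53%

(δQ/Q)² = (2·δb/b)² + (½·δq/q)² + (3·δx/x)²
  b term: (2×0.0142)² = 0.000811
  q term: (0.5×0.0744)² = 0.00138
  x term: (3×0.0285)² = 0.00731
Total = 0.00950. Share from b = 0.000811/0.00950 = 0.0853.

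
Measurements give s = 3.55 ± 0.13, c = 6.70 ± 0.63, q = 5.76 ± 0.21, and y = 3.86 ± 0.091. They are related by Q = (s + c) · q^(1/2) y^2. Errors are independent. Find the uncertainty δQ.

29.5

Let u = s + c = 10.2. δu = √(δs² + δc²) = √(0.0169 + 0.397) = 0.643, so δu/u = 0.0628.
Q is then a monomial in u, q, y:
δQ/Q = √((δu/u)² + (½·δq/q)² + (2·δy/y)²) = √(0.00394 + 0.000332 + 0.00222) = 0.0806
Q = 367, so δQ = 0.0806 × 367 = 29.5.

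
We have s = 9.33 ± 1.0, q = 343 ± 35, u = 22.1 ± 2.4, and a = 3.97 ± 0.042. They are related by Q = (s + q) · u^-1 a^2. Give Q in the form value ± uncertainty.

Let w = s + q = 352. δw = √(δs² + δq²) = √(1.00 + 1220) = 35.0, so δw/w = 0.0994.
Q is then a monomial in w, u, a:
δQ/Q = √((δw/w)² + (-1·δu/u)² + (2·δa/a)²) = √(0.00988 + 0.0118 + 0.000448) = 0.149
Q = 251, so δQ = 0.149 × 251 = 37.4.

251 ± 37.4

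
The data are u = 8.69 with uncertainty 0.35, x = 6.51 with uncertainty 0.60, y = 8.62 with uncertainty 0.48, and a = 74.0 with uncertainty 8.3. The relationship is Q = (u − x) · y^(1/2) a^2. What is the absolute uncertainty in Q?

13700

Let w = u − x = 2.18. δw = √(δu² + δx²) = √(0.122 + 0.360) = 0.695, so δw/w = 0.319.
Q is then a monomial in w, y, a:
δQ/Q = √((δw/w)² + (½·δy/y)² + (2·δa/a)²) = √(0.102 + 0.000775 + 0.0503) = 0.391
Q = 35000, so δQ = 0.391 × 35000 = 13700.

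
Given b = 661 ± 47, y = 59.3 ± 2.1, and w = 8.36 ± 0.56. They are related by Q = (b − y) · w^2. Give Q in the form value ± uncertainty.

42100 ± 6520

Let u = b − y = 602. δu = √(δb² + δy²) = √(2210 + 4.41) = 47.0, so δu/u = 0.0782.
Q is then a monomial in u, w:
δQ/Q = √((δu/u)² + (2·δw/w)²) = √(0.00611 + 0.0179) = 0.155
Q = 42100, so δQ = 0.155 × 42100 = 6520.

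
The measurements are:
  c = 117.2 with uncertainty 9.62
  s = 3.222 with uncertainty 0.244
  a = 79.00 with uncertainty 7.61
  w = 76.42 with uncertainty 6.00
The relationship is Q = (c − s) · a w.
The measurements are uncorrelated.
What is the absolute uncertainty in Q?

Let u = c − s = 114.0. δu = √(δc² + δs²) = √(92.5 + 0.0595) = 9.62, so δu/u = 0.0844.
Q is then a monomial in u, a, w:
δQ/Q = √((δu/u)² + (1·δa/a)² + (1·δw/w)²) = √(0.00713 + 0.00928 + 0.00616) = 0.150
Q = 688100, so δQ = 0.150 × 688100 = 1.03e+05.

1.03e+05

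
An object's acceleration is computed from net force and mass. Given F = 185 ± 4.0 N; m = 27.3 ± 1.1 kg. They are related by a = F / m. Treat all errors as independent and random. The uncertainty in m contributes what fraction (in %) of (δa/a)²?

77.6%

(δa/a)² = (1·δF/F)² + (-1·δm/m)²
  F term: (1×0.0216)² = 0.000467
  m term: (-1×0.0403)² = 0.00162
Total = 0.00209. Share from m = 0.00162/0.00209 = 0.776.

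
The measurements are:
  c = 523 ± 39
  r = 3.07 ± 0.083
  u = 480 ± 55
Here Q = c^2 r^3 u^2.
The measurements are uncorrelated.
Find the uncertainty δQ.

Products/powers → add relative errors in quadrature, weighted by exponent:
  (2·δc/c)² = (2×0.0746)² = 0.0222;  (3·δr/r)² = (3×0.0270)² = 0.00658;  (2·δu/u)² = (2×0.115)² = 0.0525
δQ/Q = √(0.0813) = 0.285
Q = 1.82e+12, so δQ = 0.285 × 1.82e+12 = 5.2e+11.

5.2e+11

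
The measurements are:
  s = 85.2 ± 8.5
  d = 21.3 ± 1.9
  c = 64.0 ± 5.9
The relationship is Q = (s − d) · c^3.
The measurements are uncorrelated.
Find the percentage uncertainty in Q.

Let u = s − d = 63.9. δu = √(δs² + δd²) = √(72.2 + 3.61) = 8.71, so δu/u = 0.136.
Q is then a monomial in u, c:
δQ/Q = √((δu/u)² + (3·δc/c)²) = √(0.0186 + 0.0765) = 0.308

30.8%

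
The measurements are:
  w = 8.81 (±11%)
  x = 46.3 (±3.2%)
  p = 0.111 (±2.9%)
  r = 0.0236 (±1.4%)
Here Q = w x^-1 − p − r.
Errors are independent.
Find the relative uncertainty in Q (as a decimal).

Let h = w·x^-1 = 0.190. δh/h = √((1·δw/w)² + (-1·δx/x)²) = √(0.0121 + 0.00102) = 0.115, so δh = 0.0218.
Q = h − p − r: δQ = √(δh² + δp² + δr²) = √(0.000475 + 1.04e-05 + 1.09e-07) = 0.0220
Q = 0.0557, so δQ/Q = 0.0220/0.0557 = 0.396.

0.396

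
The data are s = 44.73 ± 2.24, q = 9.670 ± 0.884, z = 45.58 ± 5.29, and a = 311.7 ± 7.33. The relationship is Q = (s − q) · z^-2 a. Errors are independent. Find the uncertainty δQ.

1.28

Let u = s − q = 35.06. δu = √(δs² + δq²) = √(5.02 + 0.781) = 2.41, so δu/u = 0.0687.
Q is then a monomial in u, z, a:
δQ/Q = √((δu/u)² + (-2·δz/z)² + (1·δa/a)²) = √(0.00472 + 0.0539 + 0.000553) = 0.243
Q = 5.260, so δQ = 0.243 × 5.260 = 1.28.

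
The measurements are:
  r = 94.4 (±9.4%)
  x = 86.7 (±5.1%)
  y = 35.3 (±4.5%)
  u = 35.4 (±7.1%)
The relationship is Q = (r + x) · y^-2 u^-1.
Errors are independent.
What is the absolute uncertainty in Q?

Let w = r + x = 181. δw = √(δr² + δx²) = √(78.7 + 19.6) = 9.91, so δw/w = 0.0547.
Q is then a monomial in w, y, u:
δQ/Q = √((δw/w)² + (-2·δy/y)² + (-1·δu/u)²) = √(0.00300 + 0.00810 + 0.00504) = 0.127
Q = 0.00411, so δQ = 0.127 × 0.00411 = 0.000522.

0.000522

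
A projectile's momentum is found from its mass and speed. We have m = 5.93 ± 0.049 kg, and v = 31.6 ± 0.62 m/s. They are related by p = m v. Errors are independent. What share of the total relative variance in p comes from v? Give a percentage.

(δp/p)² = (1·δm/m)² + (1·δv/v)²
  m term: (1×0.00826)² = 6.83e-05
  v term: (1×0.0196)² = 0.000385
Total = 0.000453. Share from v = 0.000385/0.000453 = 0.849.

84.9%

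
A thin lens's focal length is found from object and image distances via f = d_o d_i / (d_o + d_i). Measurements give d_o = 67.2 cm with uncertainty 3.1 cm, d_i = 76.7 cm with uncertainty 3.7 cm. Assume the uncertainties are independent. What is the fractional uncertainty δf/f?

0.0333

∂f/∂d_o = (d_i/(d_o+d_i))² = 0.284;  ∂f/∂d_i = (d_o/(d_o+d_i))² = 0.218
δf = √((∂f/∂d_o · δd_o)² + (∂f/∂d_i · δd_i)²) = √(0.776 + 0.651) = 1.19 cm
f = 35.8 cm, so δf/f = 1.19/35.8 = 0.0333.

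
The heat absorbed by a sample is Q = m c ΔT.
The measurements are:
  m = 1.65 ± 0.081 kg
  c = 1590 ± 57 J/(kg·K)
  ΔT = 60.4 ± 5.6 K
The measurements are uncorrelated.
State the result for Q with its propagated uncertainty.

(1.58 ± 0.176) × 10^5 J

For a monomial Q ∝ m, c, ΔT, fractional errors add in quadrature:
  (1·δm/m)² = (1×0.0491)² = 0.00241;  (1·δc/c)² = (1×0.0358)² = 0.00129;  (1·δΔT/ΔT)² = (1×0.0927)² = 0.00860
δQ/Q = √(0.0123) = 0.111
Q = 1.58e+05 J, so δQ = 0.111 × 1.58e+05 = 17600 J.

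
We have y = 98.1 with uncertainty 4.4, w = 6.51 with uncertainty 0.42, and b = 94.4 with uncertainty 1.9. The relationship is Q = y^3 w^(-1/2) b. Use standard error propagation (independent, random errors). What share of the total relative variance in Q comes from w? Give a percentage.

(δQ/Q)² = (3·δy/y)² + (−½·δw/w)² + (1·δb/b)²
  y term: (3×0.0449)² = 0.0181
  w term: (-0.5×0.0645)² = 0.00104
  b term: (1×0.0201)² = 0.000405
Total = 0.0196. Share from w = 0.00104/0.0196 = 0.0532.

5.32%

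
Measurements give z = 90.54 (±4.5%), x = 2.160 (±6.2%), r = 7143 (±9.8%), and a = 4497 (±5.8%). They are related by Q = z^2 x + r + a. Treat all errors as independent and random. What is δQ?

Let p = z^2·x = 17710. δp/p = √((2·δz/z)² + (1·δx/x)²) = √(0.00810 + 0.00384) = 0.109, so δp = 1940.
Q = p + r + a: δQ = √(δp² + δr² + δa²) = √(3.74e+06 + 4.9e+05 + 68000) = 2070

2070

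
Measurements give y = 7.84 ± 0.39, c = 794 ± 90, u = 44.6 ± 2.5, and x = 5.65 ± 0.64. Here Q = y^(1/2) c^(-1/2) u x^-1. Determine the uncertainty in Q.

For a monomial Q ∝ y^(1/2), c^(-1/2), u, x^-1, fractional errors add in quadrature:
  (½·δy/y)² = (0.5×0.0497)² = 0.000619;  (−½·δc/c)² = (-0.5×0.113)² = 0.00321;  (1·δu/u)² = (1×0.0561)² = 0.00314;  (-1·δx/x)² = (-1×0.113)² = 0.0128
δQ/Q = √(0.0198) = 0.141
Q = 0.784, so δQ = 0.141 × 0.784 = 0.110.

0.110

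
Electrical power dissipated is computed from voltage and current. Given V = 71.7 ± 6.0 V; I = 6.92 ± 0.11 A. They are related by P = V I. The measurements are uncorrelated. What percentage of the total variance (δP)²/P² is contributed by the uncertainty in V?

96.5%

(δP/P)² = (1·δV/V)² + (1·δI/I)²
  V term: (1×0.0837)² = 0.00700
  I term: (1×0.0159)² = 0.000253
Total = 0.00726. Share from V = 0.00700/0.00726 = 0.965.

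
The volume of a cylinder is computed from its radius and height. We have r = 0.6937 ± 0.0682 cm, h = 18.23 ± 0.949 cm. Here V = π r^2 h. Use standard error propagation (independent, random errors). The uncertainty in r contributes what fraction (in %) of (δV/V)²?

(δV/V)² = (2·δr/r)² + (1·δh/h)²
  r term: (2×0.0983)² = 0.0387
  h term: (1×0.0521)² = 0.00271
Total = 0.0414. Share from r = 0.0387/0.0414 = 0.934.

93.4%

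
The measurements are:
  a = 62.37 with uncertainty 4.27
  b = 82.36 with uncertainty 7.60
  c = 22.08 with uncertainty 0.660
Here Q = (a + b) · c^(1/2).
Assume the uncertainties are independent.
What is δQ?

Let u = a + b = 144.7. δu = √(δa² + δb²) = √(18.2 + 57.8) = 8.72, so δu/u = 0.0602.
Q is then a monomial in u, c:
δQ/Q = √((δu/u)² + (½·δc/c)²) = √(0.00363 + 0.000223) = 0.0621
Q = 680.1, so δQ = 0.0621 × 680.1 = 42.2.

42.2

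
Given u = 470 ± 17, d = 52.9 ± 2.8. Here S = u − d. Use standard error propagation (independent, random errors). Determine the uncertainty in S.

Sums and differences: (δS)² = Σ (cᵢ δxᵢ)².
  (δu)² = 289;  (δd)² = 7.84
δS = √(297) = 17.2

17.2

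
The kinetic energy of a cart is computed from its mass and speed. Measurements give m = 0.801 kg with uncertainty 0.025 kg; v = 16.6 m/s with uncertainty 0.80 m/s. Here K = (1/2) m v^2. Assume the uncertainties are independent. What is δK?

11.2 J

Relative error in a monomial: (δK/K)² = Σ (nᵢ · δxᵢ/xᵢ)².
  (1·δm/m)² = (1×0.0312)² = 0.000974;  (2·δv/v)² = (2×0.0482)² = 0.00929
δK/K = √(0.0103) = 0.101
K = 110 J, so δK = 0.101 × 110 = 11.2 J.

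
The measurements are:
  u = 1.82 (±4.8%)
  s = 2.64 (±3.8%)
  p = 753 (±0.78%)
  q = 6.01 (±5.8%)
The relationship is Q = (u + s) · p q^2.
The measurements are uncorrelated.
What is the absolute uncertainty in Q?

14600

Let w = u + s = 4.46. δw = √(δu² + δs²) = √(0.00763 + 0.0101) = 0.133, so δw/w = 0.0298.
Q is then a monomial in w, p, q:
δQ/Q = √((δw/w)² + (1·δp/p)² + (2·δq/q)²) = √(0.000890 + 6.08e-05 + 0.0135) = 0.120
Q = 1.21e+05, so δQ = 0.120 × 1.21e+05 = 14600.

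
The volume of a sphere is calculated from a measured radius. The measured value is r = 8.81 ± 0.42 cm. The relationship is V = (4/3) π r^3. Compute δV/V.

Each factor contributes (exponent × relative error)² to (δV/V)²:
  (3·δr/r)² = (3×0.0477)² = 0.0205
δV/V = √(0.0205) = 0.143

0.143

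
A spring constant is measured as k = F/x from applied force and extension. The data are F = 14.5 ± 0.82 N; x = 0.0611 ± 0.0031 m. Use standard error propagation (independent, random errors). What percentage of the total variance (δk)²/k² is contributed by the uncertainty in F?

(δk/k)² = (1·δF/F)² + (-1·δx/x)²
  F term: (1×0.0566)² = 0.00320
  x term: (-1×0.0507)² = 0.00257
Total = 0.00577. Share from F = 0.00320/0.00577 = 0.554.

55.4%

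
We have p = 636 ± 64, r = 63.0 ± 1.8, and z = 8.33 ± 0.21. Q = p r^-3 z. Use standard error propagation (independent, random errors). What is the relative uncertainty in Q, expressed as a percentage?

13.5%

Relative error in a monomial: (δQ/Q)² = Σ (nᵢ · δxᵢ/xᵢ)².
  (1·δp/p)² = (1×0.101)² = 0.0101;  (-3·δr/r)² = (-3×0.0286)² = 0.00735;  (1·δz/z)² = (1×0.0252)² = 0.000636
δQ/Q = √(0.0181) = 0.135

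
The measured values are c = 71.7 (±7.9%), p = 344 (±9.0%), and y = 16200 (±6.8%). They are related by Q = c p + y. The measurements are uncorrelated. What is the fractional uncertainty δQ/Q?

Let w = c·p = 24700. δw/w = √((1·δc/c)² + (1·δp/p)²) = √(0.00624 + 0.00810) = 0.120, so δw = 2950.
Q = w + y: δQ = √(δw² + δy²) = √(8.72e+06 + 1.21e+06) = 3150
Q = 40900, so δQ/Q = 3150/40900 = 0.0771.

0.0771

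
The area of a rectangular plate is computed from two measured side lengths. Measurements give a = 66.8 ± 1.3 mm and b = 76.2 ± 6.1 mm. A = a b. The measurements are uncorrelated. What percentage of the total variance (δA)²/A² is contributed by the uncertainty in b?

94.4%

(δA/A)² = (1·δa/a)² + (1·δb/b)²
  a term: (1×0.0195)² = 0.000379
  b term: (1×0.0801)² = 0.00641
Total = 0.00679. Share from b = 0.00641/0.00679 = 0.944.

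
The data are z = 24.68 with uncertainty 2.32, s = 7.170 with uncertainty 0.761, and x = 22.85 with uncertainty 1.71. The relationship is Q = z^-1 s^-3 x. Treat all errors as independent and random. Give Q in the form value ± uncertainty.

For a monomial Q ∝ z^-1, s^-3, x, fractional errors add in quadrature:
  (-1·δz/z)² = (-1×0.0940)² = 0.00884;  (-3·δs/s)² = (-3×0.106)² = 0.101;  (1·δx/x)² = (1×0.0748)² = 0.00560
δQ/Q = √(0.116) = 0.340
Q = 0.002512, so δQ = 0.340 × 0.002512 = 0.000855.

0.002512 ± 0.000855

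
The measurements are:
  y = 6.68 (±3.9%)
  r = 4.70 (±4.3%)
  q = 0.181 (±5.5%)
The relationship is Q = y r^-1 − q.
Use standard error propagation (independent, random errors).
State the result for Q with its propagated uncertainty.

1.24 ± 0.0831

Let p = y·r^-1 = 1.42. δp/p = √((1·δy/y)² + (-1·δr/r)²) = √(0.00152 + 0.00185) = 0.0581, so δp = 0.0825.
Q = p − q: δQ = √(δp² + δq²) = √(0.00681 + 9.91e-05) = 0.0831
Q = 1.24.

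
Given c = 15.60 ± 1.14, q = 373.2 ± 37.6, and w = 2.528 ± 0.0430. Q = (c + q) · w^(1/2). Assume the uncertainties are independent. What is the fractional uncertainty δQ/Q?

0.0971

Let u = c + q = 388.8. δu = √(δc² + δq²) = √(1.30 + 1410) = 37.6, so δu/u = 0.0968.
Q is then a monomial in u, w:
δQ/Q = √((δu/u)² + (½·δw/w)²) = √(0.00936 + 7.23e-05) = 0.0971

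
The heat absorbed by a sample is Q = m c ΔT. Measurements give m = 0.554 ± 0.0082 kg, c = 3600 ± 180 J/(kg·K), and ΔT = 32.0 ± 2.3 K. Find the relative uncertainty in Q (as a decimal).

0.0888

For a monomial Q ∝ m, c, ΔT, fractional errors add in quadrature:
  (1·δm/m)² = (1×0.0148)² = 0.000219;  (1·δc/c)² = (1×0.0500)² = 0.00250;  (1·δΔT/ΔT)² = (1×0.0719)² = 0.00517
δQ/Q = √(0.00789) = 0.0888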